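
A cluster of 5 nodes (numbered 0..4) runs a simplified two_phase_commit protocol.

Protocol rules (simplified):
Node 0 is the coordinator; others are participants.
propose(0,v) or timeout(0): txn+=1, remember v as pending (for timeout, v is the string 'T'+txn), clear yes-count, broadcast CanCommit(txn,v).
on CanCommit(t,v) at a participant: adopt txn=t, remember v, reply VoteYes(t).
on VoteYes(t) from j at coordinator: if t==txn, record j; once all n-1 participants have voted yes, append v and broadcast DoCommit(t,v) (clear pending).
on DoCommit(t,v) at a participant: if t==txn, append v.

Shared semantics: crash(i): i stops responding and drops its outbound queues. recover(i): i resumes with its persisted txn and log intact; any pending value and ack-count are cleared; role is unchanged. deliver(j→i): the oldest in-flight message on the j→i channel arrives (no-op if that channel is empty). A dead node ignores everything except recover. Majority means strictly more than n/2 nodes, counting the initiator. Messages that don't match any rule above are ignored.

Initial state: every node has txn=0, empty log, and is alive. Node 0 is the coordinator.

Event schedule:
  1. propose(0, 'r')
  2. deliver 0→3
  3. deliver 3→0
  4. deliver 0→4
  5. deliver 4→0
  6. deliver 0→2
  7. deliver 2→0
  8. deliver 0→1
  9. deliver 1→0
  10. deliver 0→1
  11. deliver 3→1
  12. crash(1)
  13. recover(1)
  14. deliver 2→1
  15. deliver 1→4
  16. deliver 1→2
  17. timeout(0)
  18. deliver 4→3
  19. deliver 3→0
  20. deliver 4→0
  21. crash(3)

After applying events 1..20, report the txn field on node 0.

1. propose(0,'r'):  <0:coor t1 ->
2. deliver 0→3:  <3:part t1 ->
3. deliver 3→0:  nop
4. deliver 0→4:  <4:part t1 ->
5. deliver 4→0:  nop
6. deliver 0→2:  <2:part t1 ->
7. deliver 2→0:  nop
8. deliver 0→1:  <1:part t1 ->
9. deliver 1→0:  <0:coor t1 r>
10. deliver 0→1:  <1:part t1 r>
11. deliver 3→1:  nop
12. crash(1):  <1:✗part t1 r>
13. recover(1):  <1:part t1 r>
14. deliver 2→1:  nop
15. deliver 1→4:  nop
16. deliver 1→2:  nop
17. timeout(0):  <0:coor t2 r>
18. deliver 4→3:  nop
19. deliver 3→0:  nop
20. deliver 4→0:  nop

2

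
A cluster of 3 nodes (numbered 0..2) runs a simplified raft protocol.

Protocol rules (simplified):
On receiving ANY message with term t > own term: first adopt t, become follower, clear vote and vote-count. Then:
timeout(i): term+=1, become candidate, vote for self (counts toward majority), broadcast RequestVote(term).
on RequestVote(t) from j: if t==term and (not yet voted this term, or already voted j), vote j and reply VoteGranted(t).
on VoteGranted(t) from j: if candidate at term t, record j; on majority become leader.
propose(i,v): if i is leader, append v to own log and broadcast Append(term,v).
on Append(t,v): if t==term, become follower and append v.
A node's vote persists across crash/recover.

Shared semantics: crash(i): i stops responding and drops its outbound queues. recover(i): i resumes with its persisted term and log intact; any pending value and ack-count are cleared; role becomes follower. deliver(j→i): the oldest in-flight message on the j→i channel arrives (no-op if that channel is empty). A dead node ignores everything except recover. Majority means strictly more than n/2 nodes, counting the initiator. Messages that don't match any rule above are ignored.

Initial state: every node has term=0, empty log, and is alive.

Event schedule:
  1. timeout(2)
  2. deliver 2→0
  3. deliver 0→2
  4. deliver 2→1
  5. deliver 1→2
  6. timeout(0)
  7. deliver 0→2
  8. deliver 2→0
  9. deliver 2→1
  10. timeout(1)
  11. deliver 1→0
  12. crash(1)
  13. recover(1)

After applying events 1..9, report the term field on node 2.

after 1 — timeout(2): n2:cand/t1/[-]
after 2 — deliver 2→0: n0:foll/t1/[-]
after 3 — deliver 0→2: n2:lead/t1/[-]
after 4 — deliver 2→1: n1:foll/t1/[-]
after 5 — deliver 1→2: ·
after 6 — timeout(0): n0:cand/t2/[-]
after 7 — deliver 0→2: n2:foll/t2/[-]
after 8 — deliver 2→0: n0:lead/t2/[-]
after 9 — deliver 2→1: ·

2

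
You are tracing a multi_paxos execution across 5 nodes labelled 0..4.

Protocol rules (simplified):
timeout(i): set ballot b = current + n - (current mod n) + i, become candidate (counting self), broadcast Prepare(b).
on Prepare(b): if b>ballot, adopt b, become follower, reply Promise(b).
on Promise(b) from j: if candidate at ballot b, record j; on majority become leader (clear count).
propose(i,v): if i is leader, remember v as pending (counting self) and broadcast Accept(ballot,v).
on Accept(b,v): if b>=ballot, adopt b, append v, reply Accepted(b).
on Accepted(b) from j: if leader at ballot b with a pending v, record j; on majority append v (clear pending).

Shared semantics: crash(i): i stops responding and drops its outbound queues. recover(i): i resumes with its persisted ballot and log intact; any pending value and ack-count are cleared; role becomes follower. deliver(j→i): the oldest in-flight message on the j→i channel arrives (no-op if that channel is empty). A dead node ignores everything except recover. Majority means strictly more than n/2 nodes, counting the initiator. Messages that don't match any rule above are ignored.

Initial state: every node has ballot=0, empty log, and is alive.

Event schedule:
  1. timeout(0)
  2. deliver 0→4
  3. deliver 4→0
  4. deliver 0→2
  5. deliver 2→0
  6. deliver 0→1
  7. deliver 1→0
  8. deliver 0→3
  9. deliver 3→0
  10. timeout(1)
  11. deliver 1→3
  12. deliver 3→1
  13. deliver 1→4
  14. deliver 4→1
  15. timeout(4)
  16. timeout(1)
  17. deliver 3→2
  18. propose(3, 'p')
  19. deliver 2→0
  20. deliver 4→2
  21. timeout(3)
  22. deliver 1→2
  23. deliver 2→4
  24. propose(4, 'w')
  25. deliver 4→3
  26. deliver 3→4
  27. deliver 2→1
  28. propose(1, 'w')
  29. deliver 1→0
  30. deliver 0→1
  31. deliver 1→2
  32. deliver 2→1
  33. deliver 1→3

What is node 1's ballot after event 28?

e1 timeout(0): 0[cand,b=5,-]
e2 deliver 0→4: 4[foll,b=5,-]
e3 deliver 4→0: ·
e4 deliver 0→2: 2[foll,b=5,-]
e5 deliver 2→0: 0[lead,b=5,-]
e6 deliver 0→1: 1[foll,b=5,-]
e7 deliver 1→0: ·
e8 deliver 0→3: 3[foll,b=5,-]
e9 deliver 3→0: ·
e10 timeout(1): 1[cand,b=11,-]
e11 deliver 1→3: 3[foll,b=11,-]
e12 deliver 3→1: ·
e13 deliver 1→4: 4[foll,b=11,-]
e14 deliver 4→1: 1[lead,b=11,-]
e15 timeout(4): 4[cand,b=19,-]
e16 timeout(1): 1[cand,b=16,-]
e17 deliver 3→2: ·
e18 propose(3,'p'): ·
e19 deliver 2→0: ·
e20 deliver 4→2: 2[foll,b=19,-]
e21 timeout(3): 3[cand,b=18,-]
e22 deliver 1→2: ·
e23 deliver 2→4: ·
e24 propose(4,'w'): ·
e25 deliver 4→3: 3[foll,b=19,-]
e26 deliver 3→4: ·
e27 deliver 2→1: ·
e28 propose(1,'w'): ·

16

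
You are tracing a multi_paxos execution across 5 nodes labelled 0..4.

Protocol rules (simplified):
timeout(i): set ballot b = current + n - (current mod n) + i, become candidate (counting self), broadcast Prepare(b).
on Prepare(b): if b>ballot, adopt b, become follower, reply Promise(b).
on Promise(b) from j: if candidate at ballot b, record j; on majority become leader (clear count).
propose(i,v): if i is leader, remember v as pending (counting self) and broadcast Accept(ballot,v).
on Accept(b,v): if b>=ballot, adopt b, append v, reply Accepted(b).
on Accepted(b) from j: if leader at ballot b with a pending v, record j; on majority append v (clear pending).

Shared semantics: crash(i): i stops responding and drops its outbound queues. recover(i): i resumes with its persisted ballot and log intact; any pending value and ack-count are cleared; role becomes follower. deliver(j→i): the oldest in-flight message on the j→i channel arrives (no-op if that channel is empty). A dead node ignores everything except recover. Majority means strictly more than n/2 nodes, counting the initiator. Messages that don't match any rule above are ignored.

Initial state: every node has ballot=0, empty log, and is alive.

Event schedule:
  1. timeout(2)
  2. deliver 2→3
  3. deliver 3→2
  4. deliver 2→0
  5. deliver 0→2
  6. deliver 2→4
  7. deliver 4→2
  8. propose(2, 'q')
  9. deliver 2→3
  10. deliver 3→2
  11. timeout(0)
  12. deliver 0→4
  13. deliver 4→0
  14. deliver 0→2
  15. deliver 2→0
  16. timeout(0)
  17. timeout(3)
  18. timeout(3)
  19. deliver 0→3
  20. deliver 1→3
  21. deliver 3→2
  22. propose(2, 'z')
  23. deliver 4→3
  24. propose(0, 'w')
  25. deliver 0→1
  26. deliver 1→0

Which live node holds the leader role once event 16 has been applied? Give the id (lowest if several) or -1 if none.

-1

[1] timeout(2) → N2(cand b7 [-])
[2] deliver 2→3 → N3(foll b7 [-])
[3] deliver 3→2 → ∅
[4] deliver 2→0 → N0(foll b7 [-])
[5] deliver 0→2 → N2(lead b7 [-])
[6] deliver 2→4 → N4(foll b7 [-])
[7] deliver 4→2 → ∅
[8] propose(2,'q') → ∅
[9] deliver 2→3 → N3(foll b7 [q])
[10] deliver 3→2 → ∅
[11] timeout(0) → N0(cand b10 [-])
[12] deliver 0→4 → N4(foll b10 [-])
[13] deliver 4→0 → ∅
[14] deliver 0→2 → N2(foll b10 [-])
[15] deliver 2→0 → ∅
[16] timeout(0) → N0(cand b15 [-])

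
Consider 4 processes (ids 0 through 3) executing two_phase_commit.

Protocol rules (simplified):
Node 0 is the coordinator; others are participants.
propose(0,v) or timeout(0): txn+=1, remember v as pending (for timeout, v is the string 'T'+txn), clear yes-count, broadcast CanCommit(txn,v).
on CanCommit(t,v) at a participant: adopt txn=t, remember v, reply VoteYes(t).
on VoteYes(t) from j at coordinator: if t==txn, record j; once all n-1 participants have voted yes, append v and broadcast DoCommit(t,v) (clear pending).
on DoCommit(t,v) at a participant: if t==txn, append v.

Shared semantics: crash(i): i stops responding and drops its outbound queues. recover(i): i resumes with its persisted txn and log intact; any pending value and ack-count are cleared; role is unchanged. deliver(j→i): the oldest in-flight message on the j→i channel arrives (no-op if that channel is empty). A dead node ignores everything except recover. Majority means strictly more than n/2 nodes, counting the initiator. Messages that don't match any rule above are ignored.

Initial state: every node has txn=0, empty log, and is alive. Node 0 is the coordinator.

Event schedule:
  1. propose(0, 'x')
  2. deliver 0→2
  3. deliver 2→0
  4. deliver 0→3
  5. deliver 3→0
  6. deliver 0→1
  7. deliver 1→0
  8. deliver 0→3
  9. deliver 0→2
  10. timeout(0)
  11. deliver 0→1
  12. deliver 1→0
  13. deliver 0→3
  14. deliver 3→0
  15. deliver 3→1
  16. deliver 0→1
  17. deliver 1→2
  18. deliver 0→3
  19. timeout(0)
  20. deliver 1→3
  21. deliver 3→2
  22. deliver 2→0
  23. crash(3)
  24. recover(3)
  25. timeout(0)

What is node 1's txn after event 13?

1

1. propose(0,'x'):  <0:coor t1 ->
2. deliver 0→2:  <2:part t1 ->
3. deliver 2→0:  nop
4. deliver 0→3:  <3:part t1 ->
5. deliver 3→0:  nop
6. deliver 0→1:  <1:part t1 ->
7. deliver 1→0:  <0:coor t1 x>
8. deliver 0→3:  <3:part t1 x>
9. deliver 0→2:  <2:part t1 x>
10. timeout(0):  <0:coor t2 x>
11. deliver 0→1:  <1:part t1 x>
12. deliver 1→0:  nop
13. deliver 0→3:  <3:part t2 x>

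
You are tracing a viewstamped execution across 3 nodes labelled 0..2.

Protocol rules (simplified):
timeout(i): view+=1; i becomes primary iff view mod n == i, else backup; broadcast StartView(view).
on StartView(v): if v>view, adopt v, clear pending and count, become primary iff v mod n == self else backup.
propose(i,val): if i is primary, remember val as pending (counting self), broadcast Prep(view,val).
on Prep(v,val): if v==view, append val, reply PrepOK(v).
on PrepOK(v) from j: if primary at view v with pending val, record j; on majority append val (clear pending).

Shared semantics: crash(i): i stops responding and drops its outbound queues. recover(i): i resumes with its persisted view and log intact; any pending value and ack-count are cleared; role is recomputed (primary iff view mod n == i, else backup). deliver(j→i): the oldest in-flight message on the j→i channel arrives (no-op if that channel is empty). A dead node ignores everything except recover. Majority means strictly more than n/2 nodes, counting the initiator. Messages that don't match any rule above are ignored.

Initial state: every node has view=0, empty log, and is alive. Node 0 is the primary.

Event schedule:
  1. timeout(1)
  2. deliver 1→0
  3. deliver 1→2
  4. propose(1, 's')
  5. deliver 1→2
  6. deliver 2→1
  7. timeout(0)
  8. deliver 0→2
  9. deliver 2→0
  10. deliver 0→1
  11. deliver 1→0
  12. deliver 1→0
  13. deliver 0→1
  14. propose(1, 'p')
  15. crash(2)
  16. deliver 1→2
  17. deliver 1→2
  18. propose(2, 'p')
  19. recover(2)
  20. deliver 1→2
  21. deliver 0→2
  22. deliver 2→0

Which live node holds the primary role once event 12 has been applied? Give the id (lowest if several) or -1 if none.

step 1 timeout(1): 1={prim,v=1,log=-}
step 2 deliver 1→0: 0={back,v=1,log=-}
step 3 deliver 1→2: 2={back,v=1,log=-}
step 4 propose(1,'s'): —
step 5 deliver 1→2: 2={back,v=1,log=s}
step 6 deliver 2→1: 1={prim,v=1,log=s}
step 7 timeout(0): 0={back,v=2,log=-}
step 8 deliver 0→2: 2={prim,v=2,log=s}
step 9 deliver 2→0: —
step 10 deliver 0→1: 1={back,v=2,log=s}
step 11 deliver 1→0: —
step 12 deliver 1→0: —

2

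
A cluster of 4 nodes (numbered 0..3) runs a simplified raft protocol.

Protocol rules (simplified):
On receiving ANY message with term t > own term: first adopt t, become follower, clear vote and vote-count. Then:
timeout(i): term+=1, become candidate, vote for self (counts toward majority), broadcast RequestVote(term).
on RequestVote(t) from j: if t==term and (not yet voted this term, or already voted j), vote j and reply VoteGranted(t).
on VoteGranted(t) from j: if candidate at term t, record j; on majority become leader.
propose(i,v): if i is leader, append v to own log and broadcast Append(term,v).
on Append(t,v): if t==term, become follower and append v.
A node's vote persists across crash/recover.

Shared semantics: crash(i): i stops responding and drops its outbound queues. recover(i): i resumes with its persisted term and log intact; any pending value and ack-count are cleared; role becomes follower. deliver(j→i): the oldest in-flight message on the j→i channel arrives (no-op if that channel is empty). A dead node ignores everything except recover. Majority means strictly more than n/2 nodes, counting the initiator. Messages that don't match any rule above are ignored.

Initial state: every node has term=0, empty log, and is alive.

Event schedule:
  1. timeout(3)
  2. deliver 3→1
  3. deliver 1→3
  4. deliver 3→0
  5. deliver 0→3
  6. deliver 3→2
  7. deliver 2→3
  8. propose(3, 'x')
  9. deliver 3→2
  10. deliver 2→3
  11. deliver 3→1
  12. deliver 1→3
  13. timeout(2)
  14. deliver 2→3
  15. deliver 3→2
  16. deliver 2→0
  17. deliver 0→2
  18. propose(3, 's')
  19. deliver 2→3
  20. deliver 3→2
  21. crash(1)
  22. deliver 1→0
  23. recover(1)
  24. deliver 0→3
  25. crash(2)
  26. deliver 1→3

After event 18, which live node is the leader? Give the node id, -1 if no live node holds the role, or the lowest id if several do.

2

step 1 timeout(3): 3={cand,t=1,log=-}
step 2 deliver 3→1: 1={foll,t=1,log=-}
step 3 deliver 1→3: —
step 4 deliver 3→0: 0={foll,t=1,log=-}
step 5 deliver 0→3: 3={lead,t=1,log=-}
step 6 deliver 3→2: 2={foll,t=1,log=-}
step 7 deliver 2→3: —
step 8 propose(3,'x'): 3={lead,t=1,log=x}
step 9 deliver 3→2: 2={foll,t=1,log=x}
step 10 deliver 2→3: —
step 11 deliver 3→1: 1={foll,t=1,log=x}
step 12 deliver 1→3: —
step 13 timeout(2): 2={cand,t=2,log=x}
step 14 deliver 2→3: 3={foll,t=2,log=x}
step 15 deliver 3→2: —
step 16 deliver 2→0: 0={foll,t=2,log=-}
step 17 deliver 0→2: 2={lead,t=2,log=x}
step 18 propose(3,'s'): —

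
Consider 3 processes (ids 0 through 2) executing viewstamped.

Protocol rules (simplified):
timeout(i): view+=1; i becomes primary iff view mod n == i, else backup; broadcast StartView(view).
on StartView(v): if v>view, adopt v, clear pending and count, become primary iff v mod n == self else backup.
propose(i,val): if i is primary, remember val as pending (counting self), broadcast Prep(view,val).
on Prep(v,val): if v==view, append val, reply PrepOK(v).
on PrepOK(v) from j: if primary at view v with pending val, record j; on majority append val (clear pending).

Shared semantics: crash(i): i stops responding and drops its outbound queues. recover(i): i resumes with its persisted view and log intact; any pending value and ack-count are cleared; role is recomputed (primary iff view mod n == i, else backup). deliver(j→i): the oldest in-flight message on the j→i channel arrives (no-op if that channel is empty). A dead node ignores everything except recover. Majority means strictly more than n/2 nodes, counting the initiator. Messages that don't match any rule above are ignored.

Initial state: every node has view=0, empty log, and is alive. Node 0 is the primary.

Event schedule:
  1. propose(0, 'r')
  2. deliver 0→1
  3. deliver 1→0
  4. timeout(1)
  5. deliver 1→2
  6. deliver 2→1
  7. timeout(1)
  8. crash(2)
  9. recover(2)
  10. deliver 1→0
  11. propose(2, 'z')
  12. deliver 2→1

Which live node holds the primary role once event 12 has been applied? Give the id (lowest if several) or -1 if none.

-1

e1 propose(0,'r'): ·
e2 deliver 0→1: 1[back,v=0,r]
e3 deliver 1→0: 0[prim,v=0,r]
e4 timeout(1): 1[prim,v=1,r]
e5 deliver 1→2: 2[back,v=1,-]
e6 deliver 2→1: ·
e7 timeout(1): 1[back,v=2,r]
e8 crash(2): 2[✗back,v=1,-]
e9 recover(2): 2[back,v=1,-]
e10 deliver 1→0: 0[back,v=1,r]
e11 propose(2,'z'): ·
e12 deliver 2→1: ·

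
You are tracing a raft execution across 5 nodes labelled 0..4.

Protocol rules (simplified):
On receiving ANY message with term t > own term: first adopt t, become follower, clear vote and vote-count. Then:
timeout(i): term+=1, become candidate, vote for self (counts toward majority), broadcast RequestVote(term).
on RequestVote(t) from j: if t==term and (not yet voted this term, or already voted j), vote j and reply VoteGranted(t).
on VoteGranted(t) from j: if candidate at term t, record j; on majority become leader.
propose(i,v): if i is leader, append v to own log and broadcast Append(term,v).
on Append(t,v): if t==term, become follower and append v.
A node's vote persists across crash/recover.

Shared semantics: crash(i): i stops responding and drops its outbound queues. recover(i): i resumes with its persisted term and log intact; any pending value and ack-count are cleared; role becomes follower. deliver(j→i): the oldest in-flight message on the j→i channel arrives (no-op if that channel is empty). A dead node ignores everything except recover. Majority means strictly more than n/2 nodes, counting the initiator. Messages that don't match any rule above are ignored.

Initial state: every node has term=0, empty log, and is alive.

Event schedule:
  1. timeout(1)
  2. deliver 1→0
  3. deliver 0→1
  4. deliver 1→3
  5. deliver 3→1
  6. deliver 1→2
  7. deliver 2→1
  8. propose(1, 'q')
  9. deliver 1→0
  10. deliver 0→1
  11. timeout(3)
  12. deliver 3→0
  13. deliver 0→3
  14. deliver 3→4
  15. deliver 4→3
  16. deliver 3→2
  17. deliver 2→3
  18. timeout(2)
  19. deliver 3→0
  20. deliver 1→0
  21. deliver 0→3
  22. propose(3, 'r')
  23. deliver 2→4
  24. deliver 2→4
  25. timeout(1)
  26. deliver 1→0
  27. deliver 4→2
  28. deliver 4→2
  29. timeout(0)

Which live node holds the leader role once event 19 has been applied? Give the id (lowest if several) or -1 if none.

step 1 timeout(1): 1={cand,t=1,log=-}
step 2 deliver 1→0: 0={foll,t=1,log=-}
step 3 deliver 0→1: —
step 4 deliver 1→3: 3={foll,t=1,log=-}
step 5 deliver 3→1: 1={lead,t=1,log=-}
step 6 deliver 1→2: 2={foll,t=1,log=-}
step 7 deliver 2→1: —
step 8 propose(1,'q'): 1={lead,t=1,log=q}
step 9 deliver 1→0: 0={foll,t=1,log=q}
step 10 deliver 0→1: —
step 11 timeout(3): 3={cand,t=2,log=-}
step 12 deliver 3→0: 0={foll,t=2,log=q}
step 13 deliver 0→3: —
step 14 deliver 3→4: 4={foll,t=2,log=-}
step 15 deliver 4→3: 3={lead,t=2,log=-}
step 16 deliver 3→2: 2={foll,t=2,log=-}
step 17 deliver 2→3: —
step 18 timeout(2): 2={cand,t=3,log=-}
step 19 deliver 3→0: —

1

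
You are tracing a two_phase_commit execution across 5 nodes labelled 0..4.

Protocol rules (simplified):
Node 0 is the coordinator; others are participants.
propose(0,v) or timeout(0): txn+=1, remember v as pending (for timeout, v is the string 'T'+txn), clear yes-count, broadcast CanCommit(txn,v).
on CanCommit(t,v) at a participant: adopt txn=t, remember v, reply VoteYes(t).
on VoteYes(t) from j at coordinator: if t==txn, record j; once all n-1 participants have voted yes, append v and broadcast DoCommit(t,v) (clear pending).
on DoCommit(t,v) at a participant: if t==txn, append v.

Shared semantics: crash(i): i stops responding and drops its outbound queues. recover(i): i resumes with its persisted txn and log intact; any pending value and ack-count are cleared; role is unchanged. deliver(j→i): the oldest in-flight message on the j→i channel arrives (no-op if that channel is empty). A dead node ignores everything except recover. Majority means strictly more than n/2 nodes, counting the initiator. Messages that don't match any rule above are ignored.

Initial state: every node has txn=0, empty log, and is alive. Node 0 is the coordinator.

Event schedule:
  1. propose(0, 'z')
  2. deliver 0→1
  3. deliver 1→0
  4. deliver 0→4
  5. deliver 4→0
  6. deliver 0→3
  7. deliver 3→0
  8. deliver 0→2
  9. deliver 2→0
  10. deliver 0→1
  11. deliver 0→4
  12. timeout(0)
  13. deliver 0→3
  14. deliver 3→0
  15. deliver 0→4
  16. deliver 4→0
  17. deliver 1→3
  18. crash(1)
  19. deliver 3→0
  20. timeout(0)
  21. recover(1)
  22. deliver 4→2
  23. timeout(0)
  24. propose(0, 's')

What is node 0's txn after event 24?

5

step 1 propose(0,'z'): 0={coor,t=1,log=-}
step 2 deliver 0→1: 1={part,t=1,log=-}
step 3 deliver 1→0: —
step 4 deliver 0→4: 4={part,t=1,log=-}
step 5 deliver 4→0: —
step 6 deliver 0→3: 3={part,t=1,log=-}
step 7 deliver 3→0: —
step 8 deliver 0→2: 2={part,t=1,log=-}
step 9 deliver 2→0: 0={coor,t=1,log=z}
step 10 deliver 0→1: 1={part,t=1,log=z}
step 11 deliver 0→4: 4={part,t=1,log=z}
step 12 timeout(0): 0={coor,t=2,log=z}
step 13 deliver 0→3: 3={part,t=1,log=z}
step 14 deliver 3→0: —
step 15 deliver 0→4: 4={part,t=2,log=z}
step 16 deliver 4→0: —
step 17 deliver 1→3: —
step 18 crash(1): 1={✗part,t=1,log=z}
step 19 deliver 3→0: —
step 20 timeout(0): 0={coor,t=3,log=z}
step 21 recover(1): 1={part,t=1,log=z}
step 22 deliver 4→2: —
step 23 timeout(0): 0={coor,t=4,log=z}
step 24 propose(0,'s'): 0={coor,t=5,log=z}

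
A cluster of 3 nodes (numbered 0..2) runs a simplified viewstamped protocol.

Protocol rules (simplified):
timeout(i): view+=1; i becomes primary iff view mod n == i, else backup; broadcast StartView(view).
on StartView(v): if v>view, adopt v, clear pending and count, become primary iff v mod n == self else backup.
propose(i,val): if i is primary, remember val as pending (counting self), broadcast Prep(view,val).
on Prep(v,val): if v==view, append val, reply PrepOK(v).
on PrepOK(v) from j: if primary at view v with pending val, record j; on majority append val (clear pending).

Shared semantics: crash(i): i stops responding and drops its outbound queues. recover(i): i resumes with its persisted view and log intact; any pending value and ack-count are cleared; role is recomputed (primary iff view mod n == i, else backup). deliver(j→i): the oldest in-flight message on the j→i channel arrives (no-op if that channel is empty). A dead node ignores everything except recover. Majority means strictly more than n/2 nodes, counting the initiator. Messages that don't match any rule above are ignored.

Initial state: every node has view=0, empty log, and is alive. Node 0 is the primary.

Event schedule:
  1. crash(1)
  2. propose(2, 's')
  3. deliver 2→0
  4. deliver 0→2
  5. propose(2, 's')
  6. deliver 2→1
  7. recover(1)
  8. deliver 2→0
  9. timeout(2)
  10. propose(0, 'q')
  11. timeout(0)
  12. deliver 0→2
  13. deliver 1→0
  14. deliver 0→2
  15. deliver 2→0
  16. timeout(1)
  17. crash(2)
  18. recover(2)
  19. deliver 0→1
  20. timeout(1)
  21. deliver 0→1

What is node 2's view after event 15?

e1 crash(1): 1[✗back,v=0,-]
e2 propose(2,'s'): ·
e3 deliver 2→0: ·
e4 deliver 0→2: ·
e5 propose(2,'s'): ·
e6 deliver 2→1: ·
e7 recover(1): 1[back,v=0,-]
e8 deliver 2→0: ·
e9 timeout(2): 2[back,v=1,-]
e10 propose(0,'q'): ·
e11 timeout(0): 0[back,v=1,-]
e12 deliver 0→2: ·
e13 deliver 1→0: ·
e14 deliver 0→2: ·
e15 deliver 2→0: ·

1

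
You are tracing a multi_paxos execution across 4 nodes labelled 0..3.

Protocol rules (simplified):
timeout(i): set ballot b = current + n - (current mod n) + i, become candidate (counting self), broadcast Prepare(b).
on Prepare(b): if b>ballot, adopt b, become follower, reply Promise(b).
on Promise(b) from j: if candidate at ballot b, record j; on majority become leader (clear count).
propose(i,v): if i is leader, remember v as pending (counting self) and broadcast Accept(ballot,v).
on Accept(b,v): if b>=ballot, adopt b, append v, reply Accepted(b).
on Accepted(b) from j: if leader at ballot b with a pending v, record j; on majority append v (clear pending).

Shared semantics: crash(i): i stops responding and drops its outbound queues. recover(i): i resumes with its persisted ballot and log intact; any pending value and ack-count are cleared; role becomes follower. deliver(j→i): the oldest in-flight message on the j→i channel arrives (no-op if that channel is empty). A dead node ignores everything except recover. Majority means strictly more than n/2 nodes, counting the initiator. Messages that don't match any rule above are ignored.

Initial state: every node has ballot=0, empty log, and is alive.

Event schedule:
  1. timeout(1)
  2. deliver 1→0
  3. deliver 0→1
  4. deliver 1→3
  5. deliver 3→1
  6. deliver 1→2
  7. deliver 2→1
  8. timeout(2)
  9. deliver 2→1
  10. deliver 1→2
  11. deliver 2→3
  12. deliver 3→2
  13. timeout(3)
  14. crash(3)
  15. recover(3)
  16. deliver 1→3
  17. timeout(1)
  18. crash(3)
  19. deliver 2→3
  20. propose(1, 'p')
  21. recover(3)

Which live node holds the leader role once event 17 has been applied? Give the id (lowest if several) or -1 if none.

2

[1] timeout(1) → N1(cand b5 [-])
[2] deliver 1→0 → N0(foll b5 [-])
[3] deliver 0→1 → ∅
[4] deliver 1→3 → N3(foll b5 [-])
[5] deliver 3→1 → N1(lead b5 [-])
[6] deliver 1→2 → N2(foll b5 [-])
[7] deliver 2→1 → ∅
[8] timeout(2) → N2(cand b10 [-])
[9] deliver 2→1 → N1(foll b10 [-])
[10] deliver 1→2 → ∅
[11] deliver 2→3 → N3(foll b10 [-])
[12] deliver 3→2 → N2(lead b10 [-])
[13] timeout(3) → N3(cand b15 [-])
[14] crash(3) → N3(✗cand b15 [-])
[15] recover(3) → N3(foll b15 [-])
[16] deliver 1→3 → ∅
[17] timeout(1) → N1(cand b13 [-])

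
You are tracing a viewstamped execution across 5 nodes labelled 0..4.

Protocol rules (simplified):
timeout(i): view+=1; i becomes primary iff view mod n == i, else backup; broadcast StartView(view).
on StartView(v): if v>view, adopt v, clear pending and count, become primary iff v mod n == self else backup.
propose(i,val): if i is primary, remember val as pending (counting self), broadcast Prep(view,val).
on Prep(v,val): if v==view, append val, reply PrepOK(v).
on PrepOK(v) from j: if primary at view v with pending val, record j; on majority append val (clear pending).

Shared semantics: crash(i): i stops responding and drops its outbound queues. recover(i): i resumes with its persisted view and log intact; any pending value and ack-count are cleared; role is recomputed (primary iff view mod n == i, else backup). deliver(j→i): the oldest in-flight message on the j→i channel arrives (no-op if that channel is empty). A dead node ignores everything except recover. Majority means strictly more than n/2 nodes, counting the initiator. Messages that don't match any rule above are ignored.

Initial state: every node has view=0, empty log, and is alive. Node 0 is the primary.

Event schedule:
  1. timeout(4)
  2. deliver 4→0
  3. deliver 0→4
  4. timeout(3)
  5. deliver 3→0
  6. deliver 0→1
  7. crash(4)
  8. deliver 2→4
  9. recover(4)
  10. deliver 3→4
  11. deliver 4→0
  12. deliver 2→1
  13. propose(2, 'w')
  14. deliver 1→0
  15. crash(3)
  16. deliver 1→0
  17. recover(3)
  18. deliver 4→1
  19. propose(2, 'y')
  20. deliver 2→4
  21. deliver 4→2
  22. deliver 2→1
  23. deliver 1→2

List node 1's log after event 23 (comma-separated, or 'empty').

empty

e1 timeout(4): 4[back,v=1,-]
e2 deliver 4→0: 0[back,v=1,-]
e3 deliver 0→4: ·
e4 timeout(3): 3[back,v=1,-]
e5 deliver 3→0: ·
e6 deliver 0→1: ·
e7 crash(4): 4[✗back,v=1,-]
e8 deliver 2→4: ·
e9 recover(4): 4[back,v=1,-]
e10 deliver 3→4: ·
e11 deliver 4→0: ·
e12 deliver 2→1: ·
e13 propose(2,'w'): ·
e14 deliver 1→0: ·
e15 crash(3): 3[✗back,v=1,-]
e16 deliver 1→0: ·
e17 recover(3): 3[back,v=1,-]
e18 deliver 4→1: ·
e19 propose(2,'y'): ·
e20 deliver 2→4: ·
e21 deliver 4→2: ·
e22 deliver 2→1: ·
e23 deliver 1→2: ·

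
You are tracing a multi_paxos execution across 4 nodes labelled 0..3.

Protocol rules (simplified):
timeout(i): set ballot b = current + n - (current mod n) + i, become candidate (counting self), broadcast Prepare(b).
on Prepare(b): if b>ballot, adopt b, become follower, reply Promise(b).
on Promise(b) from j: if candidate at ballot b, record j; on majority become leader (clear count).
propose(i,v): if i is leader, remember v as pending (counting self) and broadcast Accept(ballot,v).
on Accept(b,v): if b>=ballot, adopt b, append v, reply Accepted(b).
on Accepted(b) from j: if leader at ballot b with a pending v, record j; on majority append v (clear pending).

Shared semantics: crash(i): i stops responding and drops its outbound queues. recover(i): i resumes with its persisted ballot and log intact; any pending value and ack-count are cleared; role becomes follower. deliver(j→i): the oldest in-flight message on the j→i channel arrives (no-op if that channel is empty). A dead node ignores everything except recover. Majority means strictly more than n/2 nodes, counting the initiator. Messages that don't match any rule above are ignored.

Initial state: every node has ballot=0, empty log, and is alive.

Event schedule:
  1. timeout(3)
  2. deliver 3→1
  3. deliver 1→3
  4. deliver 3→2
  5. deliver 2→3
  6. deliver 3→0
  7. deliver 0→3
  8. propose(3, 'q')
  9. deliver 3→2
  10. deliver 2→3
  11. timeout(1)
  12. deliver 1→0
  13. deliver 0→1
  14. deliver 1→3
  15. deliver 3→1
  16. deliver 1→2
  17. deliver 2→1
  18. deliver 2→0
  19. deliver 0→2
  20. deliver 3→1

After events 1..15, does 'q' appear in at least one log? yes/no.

yes

after 1 — timeout(3): n3:cand/b7/[-]
after 2 — deliver 3→1: n1:foll/b7/[-]
after 3 — deliver 1→3: ·
after 4 — deliver 3→2: n2:foll/b7/[-]
after 5 — deliver 2→3: n3:lead/b7/[-]
after 6 — deliver 3→0: n0:foll/b7/[-]
after 7 — deliver 0→3: ·
after 8 — propose(3,'q'): ·
after 9 — deliver 3→2: n2:foll/b7/[q]
after 10 — deliver 2→3: ·
after 11 — timeout(1): n1:cand/b9/[-]
after 12 — deliver 1→0: n0:foll/b9/[-]
after 13 — deliver 0→1: ·
after 14 — deliver 1→3: n3:foll/b9/[-]
after 15 — deliver 3→1: ·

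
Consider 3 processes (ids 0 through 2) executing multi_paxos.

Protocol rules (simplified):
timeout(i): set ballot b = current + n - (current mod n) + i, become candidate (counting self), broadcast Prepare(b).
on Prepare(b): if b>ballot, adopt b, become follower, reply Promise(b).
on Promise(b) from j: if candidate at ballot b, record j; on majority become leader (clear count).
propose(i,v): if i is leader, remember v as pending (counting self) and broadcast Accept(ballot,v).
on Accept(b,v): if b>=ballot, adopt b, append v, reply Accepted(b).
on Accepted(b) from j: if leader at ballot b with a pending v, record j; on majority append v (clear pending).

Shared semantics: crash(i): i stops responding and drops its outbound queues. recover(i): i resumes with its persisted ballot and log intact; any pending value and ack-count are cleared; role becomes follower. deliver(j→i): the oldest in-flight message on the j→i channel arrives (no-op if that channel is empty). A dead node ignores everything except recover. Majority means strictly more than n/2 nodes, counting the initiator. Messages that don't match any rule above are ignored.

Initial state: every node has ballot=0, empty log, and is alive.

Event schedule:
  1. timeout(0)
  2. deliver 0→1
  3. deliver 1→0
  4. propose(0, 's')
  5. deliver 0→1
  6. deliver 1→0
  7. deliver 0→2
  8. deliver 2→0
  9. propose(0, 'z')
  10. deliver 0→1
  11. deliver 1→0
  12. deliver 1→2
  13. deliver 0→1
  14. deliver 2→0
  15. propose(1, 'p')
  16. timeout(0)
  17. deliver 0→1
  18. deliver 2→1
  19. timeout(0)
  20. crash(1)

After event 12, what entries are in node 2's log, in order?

empty

1. timeout(0):  <0:cand b3 ->
2. deliver 0→1:  <1:foll b3 ->
3. deliver 1→0:  <0:lead b3 ->
4. propose(0,'s'):  nop
5. deliver 0→1:  <1:foll b3 s>
6. deliver 1→0:  <0:lead b3 s>
7. deliver 0→2:  <2:foll b3 ->
8. deliver 2→0:  nop
9. propose(0,'z'):  nop
10. deliver 0→1:  <1:foll b3 s,z>
11. deliver 1→0:  <0:lead b3 s,z>
12. deliver 1→2:  nop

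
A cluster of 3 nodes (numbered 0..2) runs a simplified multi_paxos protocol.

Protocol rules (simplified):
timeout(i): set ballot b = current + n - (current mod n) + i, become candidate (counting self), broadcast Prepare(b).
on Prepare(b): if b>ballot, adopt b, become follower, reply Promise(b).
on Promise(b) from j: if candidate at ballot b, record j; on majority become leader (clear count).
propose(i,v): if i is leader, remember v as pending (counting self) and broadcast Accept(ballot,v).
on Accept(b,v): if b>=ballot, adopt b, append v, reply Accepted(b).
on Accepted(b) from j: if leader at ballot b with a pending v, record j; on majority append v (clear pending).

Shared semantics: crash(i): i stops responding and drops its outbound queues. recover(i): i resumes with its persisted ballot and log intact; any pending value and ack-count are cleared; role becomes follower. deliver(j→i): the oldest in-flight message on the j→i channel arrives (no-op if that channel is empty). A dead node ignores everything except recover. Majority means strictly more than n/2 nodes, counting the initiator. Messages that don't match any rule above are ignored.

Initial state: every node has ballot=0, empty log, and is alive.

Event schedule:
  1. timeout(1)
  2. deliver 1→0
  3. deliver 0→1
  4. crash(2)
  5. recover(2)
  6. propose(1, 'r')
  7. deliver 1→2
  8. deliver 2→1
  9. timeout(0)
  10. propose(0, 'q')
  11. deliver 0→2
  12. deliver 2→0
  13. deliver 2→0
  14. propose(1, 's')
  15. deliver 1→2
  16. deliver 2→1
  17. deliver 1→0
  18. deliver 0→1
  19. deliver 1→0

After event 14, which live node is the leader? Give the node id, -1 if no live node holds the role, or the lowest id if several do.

0

1. timeout(1):  <1:cand b4 ->
2. deliver 1→0:  <0:foll b4 ->
3. deliver 0→1:  <1:lead b4 ->
4. crash(2):  <2:✗foll b0 ->
5. recover(2):  <2:foll b0 ->
6. propose(1,'r'):  nop
7. deliver 1→2:  <2:foll b4 ->
8. deliver 2→1:  nop
9. timeout(0):  <0:cand b6 ->
10. propose(0,'q'):  nop
11. deliver 0→2:  <2:foll b6 ->
12. deliver 2→0:  <0:lead b6 ->
13. deliver 2→0:  nop
14. propose(1,'s'):  nop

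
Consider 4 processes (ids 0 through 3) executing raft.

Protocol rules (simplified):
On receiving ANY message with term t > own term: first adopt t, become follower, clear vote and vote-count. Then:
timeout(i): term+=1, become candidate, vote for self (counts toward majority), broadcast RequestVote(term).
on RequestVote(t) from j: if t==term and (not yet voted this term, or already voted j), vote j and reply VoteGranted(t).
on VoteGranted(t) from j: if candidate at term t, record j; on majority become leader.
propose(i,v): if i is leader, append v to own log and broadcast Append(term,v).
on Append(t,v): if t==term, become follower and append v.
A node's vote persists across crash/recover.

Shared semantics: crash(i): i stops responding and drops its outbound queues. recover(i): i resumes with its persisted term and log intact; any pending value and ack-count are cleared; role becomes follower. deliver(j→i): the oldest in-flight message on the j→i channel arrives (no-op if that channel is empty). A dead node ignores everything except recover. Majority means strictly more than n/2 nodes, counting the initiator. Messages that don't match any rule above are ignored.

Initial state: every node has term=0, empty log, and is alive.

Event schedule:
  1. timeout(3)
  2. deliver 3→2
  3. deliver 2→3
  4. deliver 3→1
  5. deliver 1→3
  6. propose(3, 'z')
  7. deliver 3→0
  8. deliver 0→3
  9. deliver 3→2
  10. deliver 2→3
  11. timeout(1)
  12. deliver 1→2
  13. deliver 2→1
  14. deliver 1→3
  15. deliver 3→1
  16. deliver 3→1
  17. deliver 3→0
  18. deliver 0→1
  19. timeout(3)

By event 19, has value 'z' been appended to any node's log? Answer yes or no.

e1 timeout(3): 3[cand,t=1,-]
e2 deliver 3→2: 2[foll,t=1,-]
e3 deliver 2→3: ·
e4 deliver 3→1: 1[foll,t=1,-]
e5 deliver 1→3: 3[lead,t=1,-]
e6 propose(3,'z'): 3[lead,t=1,z]
e7 deliver 3→0: 0[foll,t=1,-]
e8 deliver 0→3: ·
e9 deliver 3→2: 2[foll,t=1,z]
e10 deliver 2→3: ·
e11 timeout(1): 1[cand,t=2,-]
e12 deliver 1→2: 2[foll,t=2,z]
e13 deliver 2→1: ·
e14 deliver 1→3: 3[foll,t=2,z]
e15 deliver 3→1: ·
e16 deliver 3→1: 1[lead,t=2,-]
e17 deliver 3→0: 0[foll,t=1,z]
e18 deliver 0→1: ·
e19 timeout(3): 3[cand,t=3,z]

yes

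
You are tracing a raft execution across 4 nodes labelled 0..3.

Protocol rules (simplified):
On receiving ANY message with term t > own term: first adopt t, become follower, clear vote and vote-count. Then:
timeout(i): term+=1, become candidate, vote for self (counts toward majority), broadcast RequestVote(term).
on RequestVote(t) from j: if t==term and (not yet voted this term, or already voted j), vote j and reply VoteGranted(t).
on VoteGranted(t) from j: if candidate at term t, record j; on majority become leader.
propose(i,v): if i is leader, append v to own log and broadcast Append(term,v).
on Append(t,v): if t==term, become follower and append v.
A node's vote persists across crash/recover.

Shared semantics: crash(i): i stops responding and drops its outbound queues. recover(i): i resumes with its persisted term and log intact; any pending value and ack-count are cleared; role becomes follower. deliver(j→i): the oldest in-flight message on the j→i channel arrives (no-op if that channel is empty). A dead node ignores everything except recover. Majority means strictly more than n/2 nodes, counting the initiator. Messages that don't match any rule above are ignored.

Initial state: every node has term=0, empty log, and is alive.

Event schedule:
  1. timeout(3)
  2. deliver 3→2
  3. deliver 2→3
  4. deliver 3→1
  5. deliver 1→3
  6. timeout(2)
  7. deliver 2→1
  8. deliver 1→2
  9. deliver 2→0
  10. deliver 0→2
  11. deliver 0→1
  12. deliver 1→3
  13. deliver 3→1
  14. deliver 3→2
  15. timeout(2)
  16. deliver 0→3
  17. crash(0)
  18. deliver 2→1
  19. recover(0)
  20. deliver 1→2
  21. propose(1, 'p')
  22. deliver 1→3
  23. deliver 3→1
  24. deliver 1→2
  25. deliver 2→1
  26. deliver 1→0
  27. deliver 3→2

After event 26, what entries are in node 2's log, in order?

empty

[1] timeout(3) → N3(cand t1 [-])
[2] deliver 3→2 → N2(foll t1 [-])
[3] deliver 2→3 → ∅
[4] deliver 3→1 → N1(foll t1 [-])
[5] deliver 1→3 → N3(lead t1 [-])
[6] timeout(2) → N2(cand t2 [-])
[7] deliver 2→1 → N1(foll t2 [-])
[8] deliver 1→2 → ∅
[9] deliver 2→0 → N0(foll t2 [-])
[10] deliver 0→2 → N2(lead t2 [-])
[11] deliver 0→1 → ∅
[12] deliver 1→3 → ∅
[13] deliver 3→1 → ∅
[14] deliver 3→2 → ∅
[15] timeout(2) → N2(cand t3 [-])
[16] deliver 0→3 → ∅
[17] crash(0) → N0(✗foll t2 [-])
[18] deliver 2→1 → N1(foll t3 [-])
[19] recover(0) → N0(foll t2 [-])
[20] deliver 1→2 → ∅
[21] propose(1,'p') → ∅
[22] deliver 1→3 → ∅
[23] deliver 3→1 → ∅
[24] deliver 1→2 → ∅
[25] deliver 2→1 → ∅
[26] deliver 1→0 → ∅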